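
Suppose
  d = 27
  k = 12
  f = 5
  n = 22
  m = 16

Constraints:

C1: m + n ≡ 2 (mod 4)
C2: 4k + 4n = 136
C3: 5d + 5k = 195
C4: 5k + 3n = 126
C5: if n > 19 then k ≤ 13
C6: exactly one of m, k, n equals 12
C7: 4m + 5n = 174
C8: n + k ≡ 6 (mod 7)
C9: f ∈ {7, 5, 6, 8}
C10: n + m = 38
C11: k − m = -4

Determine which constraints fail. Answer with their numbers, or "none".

C1: m + n = 38; 38 mod 4 = 2 — satisfied.
C2: 4k + 4n = 4(12) + 4(22) = 136 — satisfied.
C3: 5d + 5k = 5(27) + 5(12) = 195 — satisfied.
C4: 5k + 3n = 5(12) + 3(22) = 126 — satisfied.
C5: n = 22 > 19, so we need k ≤ 13; k = 12 ≤ 13 — satisfied.
C6: m=16, k=12, n=22; 1 of them equals 12 — satisfied.
C7: 4m + 5n = 4(16) + 5(22) = 174 — satisfied.
C8: n + k = 34; 34 mod 7 = 6 — satisfied.
C9: f = 5 is in {7, 5, 6, 8} — satisfied.
C10: n + m = 22 + 16 = 38 — satisfied.
C11: k − m = 12 − 16 = -4 — satisfied.

None — every constraint holds.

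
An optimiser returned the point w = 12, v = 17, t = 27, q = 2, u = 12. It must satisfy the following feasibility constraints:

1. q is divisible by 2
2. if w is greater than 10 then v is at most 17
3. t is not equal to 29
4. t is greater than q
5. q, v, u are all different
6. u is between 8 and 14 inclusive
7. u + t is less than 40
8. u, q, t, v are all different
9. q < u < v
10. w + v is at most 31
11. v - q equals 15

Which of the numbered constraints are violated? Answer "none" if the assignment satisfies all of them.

Yes — all constraints hold.

1. 2 / 2 = 1, so 2 divides 2 — holds.
2. w = 12 > 10, so we need v ≤ 17; v = 17 ≤ 17 — holds.
3. t = 27, and 27 ≠ 29 — holds.
4. t = 27, q = 2; 27 > 2 — holds.
5. values 2, 17, 12 are pairwise distinct — holds.
6. u = 12 lies in [8, 14] — holds.
7. u + t = 12 + 27 = 39; 39 < 40 — holds.
8. values 12, 2, 27, 17 are pairwise distinct — holds.
9. values 2 < 12 < 17 — holds.
10. w + v = 12 + 17 = 29; 29 ≤ 31 — holds.
11. v - q = 17 - 2 = 15 — holds.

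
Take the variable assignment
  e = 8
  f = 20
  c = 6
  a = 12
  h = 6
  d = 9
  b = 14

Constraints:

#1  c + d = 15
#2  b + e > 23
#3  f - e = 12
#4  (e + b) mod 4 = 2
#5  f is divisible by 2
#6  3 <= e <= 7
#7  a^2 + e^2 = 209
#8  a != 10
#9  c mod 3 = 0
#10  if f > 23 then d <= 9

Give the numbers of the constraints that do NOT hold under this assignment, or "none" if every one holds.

#1 c + d = 6 + 9 = 15  ✓
#2 b + e = 14 + 8 = 22; 22 ≤ 23, bound 23 not met  ✗
#3 f - e = 20 - 8 = 12  ✓
#4 e + b = 22; 22 mod 4 = 2  ✓
#5 20 / 2 = 10, so 2 divides 20  ✓
#6 e = 8 is outside [3, 7]  ✗
#7 a^2 + e^2 = 12^2 + 8^2 = 144 + 64 = 208, not 209  ✗
#8 a = 12, and 12 ≠ 10  ✓
#9 6 mod 3 = 0  ✓
#10 f = 20, not > 23; antecedent false, conditional vacuously true  ✓

Constraints 2, 6, and 7 are violated.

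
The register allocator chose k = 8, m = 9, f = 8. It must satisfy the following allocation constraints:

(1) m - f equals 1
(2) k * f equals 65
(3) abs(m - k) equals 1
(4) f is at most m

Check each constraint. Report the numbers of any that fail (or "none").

Constraint 2 does not hold.

(1) m - f = 9 - 8 = 1  yes
(2) k * f = 8 * 8 = 64, not 65  no
(3) abs(9 - 8) = 1  yes
(4) f = 8, m = 9; 8 ≤ 9  yes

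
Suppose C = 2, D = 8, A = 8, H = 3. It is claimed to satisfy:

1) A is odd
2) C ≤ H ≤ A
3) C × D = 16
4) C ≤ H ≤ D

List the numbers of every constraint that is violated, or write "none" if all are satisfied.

1) A = 8 is even — violated.
2) values 2 ≤ 3 ≤ 8 — satisfied.
3) C × D = 2 × 8 = 16 — satisfied.
4) values 2 ≤ 3 ≤ 8 — satisfied.

Constraint 1 does not hold.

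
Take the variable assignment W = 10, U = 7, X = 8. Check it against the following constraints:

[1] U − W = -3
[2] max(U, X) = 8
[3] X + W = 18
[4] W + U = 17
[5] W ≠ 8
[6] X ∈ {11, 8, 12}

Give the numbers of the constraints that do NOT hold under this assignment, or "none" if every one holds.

All constraints are satisfied.

[1] U − W = 7 − 10 = -3 — holds.
[2] max(7, 8) = 8 — holds.
[3] X + W = 8 + 10 = 18 — holds.
[4] W + U = 10 + 7 = 17 — holds.
[5] W = 10, and 10 ≠ 8 — holds.
[6] X = 8 is in {11, 8, 12} — holds.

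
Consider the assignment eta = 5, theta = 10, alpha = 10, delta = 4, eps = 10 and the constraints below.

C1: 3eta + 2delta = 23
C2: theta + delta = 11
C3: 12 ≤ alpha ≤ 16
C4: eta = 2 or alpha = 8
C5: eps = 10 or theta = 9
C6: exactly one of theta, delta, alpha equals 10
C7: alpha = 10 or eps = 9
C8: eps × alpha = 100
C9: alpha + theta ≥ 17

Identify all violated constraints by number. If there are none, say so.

Violated: 2, 3, 4, and 6.

C1: 3eta + 2delta = 3(5) + 2(4) = 23 — OK.
C2: theta + delta = 10 + 4 = 14, not 11 — violated.
C3: alpha = 10 is outside [12, 16] — violated.
C4: eta = 5 ≠ 2 and alpha = 10 ≠ 8; both disjuncts false — violated.
C5: eps = 10 = 10 (first disjunct) — OK.
C6: theta=10, delta=4, alpha=10; 2 of them equal 10, not exactly one — violated.
C7: alpha = 10 = 10 (first disjunct) — OK.
C8: eps × alpha = 10 × 10 = 100 — OK.
C9: alpha + theta = 10 + 10 = 20; 20 ≥ 17 — OK.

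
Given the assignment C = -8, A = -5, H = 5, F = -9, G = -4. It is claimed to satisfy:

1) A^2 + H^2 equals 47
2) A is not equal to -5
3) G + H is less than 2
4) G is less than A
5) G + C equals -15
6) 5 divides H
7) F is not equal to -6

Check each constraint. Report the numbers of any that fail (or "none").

1) A^2 + H^2 = (-5)^2 + 5^2 = 25 + 25 = 50, not 47 — violated.
2) A = -5, but -5 is required to differ — violated.
3) G + H = -4 + 5 = 1; 1 < 2 — OK.
4) G = -4, A = -5; -4 ≥ -5 (want <) — violated.
5) G + C = -4 + (-8) = -12, not -15 — violated.
6) 5 / 5 = 1, so 5 divides 5 — OK.
7) F = -9, and -9 ≠ -6 — OK.

Constraints 1, 2, 4, 5 are violated.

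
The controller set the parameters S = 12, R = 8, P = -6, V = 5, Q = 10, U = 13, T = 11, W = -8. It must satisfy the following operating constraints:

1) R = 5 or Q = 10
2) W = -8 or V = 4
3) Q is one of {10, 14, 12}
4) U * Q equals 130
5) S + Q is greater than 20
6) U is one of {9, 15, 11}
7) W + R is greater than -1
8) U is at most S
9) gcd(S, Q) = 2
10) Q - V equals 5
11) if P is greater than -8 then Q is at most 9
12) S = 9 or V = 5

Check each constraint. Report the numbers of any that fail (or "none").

Constraints 6, 8, 11 do not hold.

1) R = 8 ≠ 5, but Q = 10 = 10 (second disjunct) — satisfied.
2) W = -8 = -8 (first disjunct) — satisfied.
3) Q = 10 is in {10, 14, 12} — satisfied.
4) U * Q = 13 * 10 = 130 — satisfied.
5) S + Q = 12 + 10 = 22; 22 > 20 — satisfied.
6) U = 13 is not in {9, 15, 11} — violated.
7) W + R = -8 + 8 = 0; 0 > -1 — satisfied.
8) U = 13, S = 12; 13 > 12 (want ≤) — violated.
9) gcd(12, 10) = 2 — satisfied.
10) Q - V = 10 - 5 = 5 — satisfied.
11) P = -6 > -8, so we need Q ≤ 9; but Q = 10 > 9 — violated.
12) S = 12 ≠ 9, but V = 5 = 5 (second disjunct) — satisfied.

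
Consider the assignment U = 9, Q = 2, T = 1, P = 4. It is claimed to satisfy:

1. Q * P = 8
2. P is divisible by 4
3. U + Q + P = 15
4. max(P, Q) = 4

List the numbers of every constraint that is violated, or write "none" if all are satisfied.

1. Q * P = 2 * 4 = 8  OK
2. 4 / 4 = 1, so 4 divides 4  OK
3. U + Q + P = 9 + 2 + 4 = 15  OK
4. max(4, 2) = 4  OK

No violations.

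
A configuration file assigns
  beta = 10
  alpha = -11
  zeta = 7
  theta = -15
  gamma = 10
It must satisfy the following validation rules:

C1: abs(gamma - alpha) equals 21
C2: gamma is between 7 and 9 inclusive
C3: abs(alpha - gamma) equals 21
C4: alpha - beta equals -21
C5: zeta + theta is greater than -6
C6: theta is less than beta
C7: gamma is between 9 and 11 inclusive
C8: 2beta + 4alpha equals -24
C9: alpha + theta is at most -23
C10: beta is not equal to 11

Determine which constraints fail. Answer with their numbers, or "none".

Constraints 2 and 5 are violated.

C1: abs(10 - (-11)) = 21  OK
C2: gamma = 10 is outside [7, 9]  FAIL
C3: abs(-11 - 10) = 21  OK
C4: alpha - beta = -11 - 10 = -21  OK
C5: zeta + theta = 7 + (-15) = -8; -8 ≤ -6, bound -6 not met  FAIL
C6: theta = -15, beta = 10; -15 < 10  OK
C7: gamma = 10 lies in [9, 11]  OK
C8: 2beta + 4alpha = 2(10) + 4(-11) = -24  OK
C9: alpha + theta = -11 + (-15) = -26; -26 ≤ -23  OK
C10: beta = 10, and 10 ≠ 11  OK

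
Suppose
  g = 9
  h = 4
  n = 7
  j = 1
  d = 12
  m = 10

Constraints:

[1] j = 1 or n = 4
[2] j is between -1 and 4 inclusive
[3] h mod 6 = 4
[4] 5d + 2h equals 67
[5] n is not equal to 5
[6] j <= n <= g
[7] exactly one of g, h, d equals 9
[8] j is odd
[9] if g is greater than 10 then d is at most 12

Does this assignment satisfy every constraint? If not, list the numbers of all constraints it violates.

No — constraint 4 is not satisfied.

[1] j = 1 = 1 (first disjunct) — holds.
[2] j = 1 lies in [-1, 4] — holds.
[3] 4 mod 6 = 4 — holds.
[4] 5d + 2h = 5(12) + 2(4) = 68, not 67 — does not hold.
[5] n = 7, and 7 ≠ 5 — holds.
[6] values 1 <= 7 <= 9 — holds.
[7] g=9, h=4, d=12; 1 of them equals 9 — holds.
[8] j = 1 is odd — holds.
[9] g = 9, not > 10; antecedent false, conditional vacuously true — holds.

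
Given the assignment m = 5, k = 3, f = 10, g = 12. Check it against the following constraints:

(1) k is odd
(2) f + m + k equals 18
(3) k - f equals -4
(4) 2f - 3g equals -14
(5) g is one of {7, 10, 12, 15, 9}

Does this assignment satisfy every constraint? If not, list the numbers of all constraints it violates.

The assignment fails constraints 3, 4.

(1) k = 3 is odd — OK.
(2) f + m + k = 10 + 5 + 3 = 18 — OK.
(3) k - f = 3 - 10 = -7, not -4 — violated.
(4) 2f - 3g = 2(10) - 3(12) = -16, not -14 — violated.
(5) g = 12 is in {7, 10, 12, 15, 9} — OK.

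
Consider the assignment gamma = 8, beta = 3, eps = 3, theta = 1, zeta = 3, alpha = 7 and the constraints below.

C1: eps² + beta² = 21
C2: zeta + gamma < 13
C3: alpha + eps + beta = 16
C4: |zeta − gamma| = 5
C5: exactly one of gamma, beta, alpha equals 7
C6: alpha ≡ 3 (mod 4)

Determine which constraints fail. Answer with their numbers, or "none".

Violated: 1 and 3.

C1: eps² + beta² = 3² + 3² = 9 + 9 = 18, not 21 — violated.
C2: zeta + gamma = 3 + 8 = 11; 11 < 13 — satisfied.
C3: alpha + eps + beta = 7 + 3 + 3 = 13, not 16 — violated.
C4: |3 − 8| = 5 — satisfied.
C5: gamma=8, beta=3, alpha=7; 1 of them equals 7 — satisfied.
C6: 7 mod 4 = 3 — satisfied.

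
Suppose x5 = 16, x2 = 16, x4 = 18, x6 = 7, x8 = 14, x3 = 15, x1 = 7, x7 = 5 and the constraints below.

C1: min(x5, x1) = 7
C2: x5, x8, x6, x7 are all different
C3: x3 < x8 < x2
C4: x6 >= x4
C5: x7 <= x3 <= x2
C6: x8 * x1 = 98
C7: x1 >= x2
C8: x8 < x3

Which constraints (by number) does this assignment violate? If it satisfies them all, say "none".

Violated: 3, 4, 7.

C1: min(16, 7) = 7  OK
C2: values 16, 14, 7, 5 are pairwise distinct  OK
C3: values 15, 14, 16; x3 = 15 is not < x8 = 14  FAIL
C4: x6 = 7, x4 = 18; 7 < 18 (want ≥)  FAIL
C5: values 5 <= 15 <= 16  OK
C6: x8 * x1 = 14 * 7 = 98  OK
C7: x1 = 7, x2 = 16; 7 < 16 (want ≥)  FAIL
C8: x8 = 14, x3 = 15; 14 < 15  OK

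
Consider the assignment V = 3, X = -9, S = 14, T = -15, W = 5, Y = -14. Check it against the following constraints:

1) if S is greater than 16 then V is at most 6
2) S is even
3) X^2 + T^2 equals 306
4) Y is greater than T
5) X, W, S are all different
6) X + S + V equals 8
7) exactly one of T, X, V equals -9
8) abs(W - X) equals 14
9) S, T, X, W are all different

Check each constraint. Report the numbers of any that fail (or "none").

The assignment satisfies every constraint.

1) S = 14, not > 16; antecedent false, conditional vacuously true — satisfied.
2) S = 14 is even — satisfied.
3) X^2 + T^2 = (-9)^2 + (-15)^2 = 81 + 225 = 306 — satisfied.
4) Y = -14, T = -15; -14 > -15 — satisfied.
5) values -9, 5, 14 are pairwise distinct — satisfied.
6) X + S + V = -9 + 14 + 3 = 8 — satisfied.
7) T=-15, X=-9, V=3; 1 of them equals -9 — satisfied.
8) abs(5 - (-9)) = 14 — satisfied.
9) values 14, -15, -9, 5 are pairwise distinct — satisfied.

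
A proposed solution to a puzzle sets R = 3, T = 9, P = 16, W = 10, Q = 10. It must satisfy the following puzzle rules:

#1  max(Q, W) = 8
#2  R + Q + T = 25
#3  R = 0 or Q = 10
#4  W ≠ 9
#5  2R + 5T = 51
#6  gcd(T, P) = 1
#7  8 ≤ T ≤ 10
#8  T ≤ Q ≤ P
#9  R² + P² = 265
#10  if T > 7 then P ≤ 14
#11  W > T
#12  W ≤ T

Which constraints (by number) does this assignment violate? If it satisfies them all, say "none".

Violated: 1, 2, 10, and 12.

#1 max(10, 10) = 10, not 8  fails
#2 R + Q + T = 3 + 10 + 9 = 22, not 25  fails
#3 R = 3 ≠ 0, but Q = 10 = 10 (second disjunct)  holds
#4 W = 10, and 10 ≠ 9  holds
#5 2R + 5T = 2(3) + 5(9) = 51  holds
#6 gcd(9, 16) = 1  holds
#7 T = 9 lies in [8, 10]  holds
#8 values 9 ≤ 10 ≤ 16  holds
#9 R² + P² = 3² + 16² = 9 + 256 = 265  holds
#10 T = 9 > 7, so we need P ≤ 14; but P = 16 > 14  fails
#11 W = 10, T = 9; 10 > 9  holds
#12 W = 10, T = 9; 10 > 9 (want ≤)  fails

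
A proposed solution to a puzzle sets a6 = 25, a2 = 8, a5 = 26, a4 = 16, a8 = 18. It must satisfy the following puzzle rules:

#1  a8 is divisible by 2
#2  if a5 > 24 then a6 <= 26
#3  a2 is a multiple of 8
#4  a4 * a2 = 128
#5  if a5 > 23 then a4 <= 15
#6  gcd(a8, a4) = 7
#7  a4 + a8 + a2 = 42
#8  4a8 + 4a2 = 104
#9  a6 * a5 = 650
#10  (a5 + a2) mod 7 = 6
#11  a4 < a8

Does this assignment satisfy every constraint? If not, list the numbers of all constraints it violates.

#1 18 / 2 = 9, so 2 divides 18 — holds.
#2 a5 = 26 > 24, so we need a6 ≤ 26; a6 = 25 ≤ 26 — holds.
#3 8 / 8 = 1, so 8 divides 8 — holds.
#4 a4 * a2 = 16 * 8 = 128 — holds.
#5 a5 = 26 > 23, so we need a4 ≤ 15; but a4 = 16 > 15 — fails.
#6 gcd(18, 16) = 2, not 7 — fails.
#7 a4 + a8 + a2 = 16 + 18 + 8 = 42 — holds.
#8 4a8 + 4a2 = 4(18) + 4(8) = 104 — holds.
#9 a6 * a5 = 25 * 26 = 650 — holds.
#10 a5 + a2 = 34; 34 mod 7 = 6 — holds.
#11 a4 = 16, a8 = 18; 16 < 18 — holds.

Constraints 5 and 6 are violated.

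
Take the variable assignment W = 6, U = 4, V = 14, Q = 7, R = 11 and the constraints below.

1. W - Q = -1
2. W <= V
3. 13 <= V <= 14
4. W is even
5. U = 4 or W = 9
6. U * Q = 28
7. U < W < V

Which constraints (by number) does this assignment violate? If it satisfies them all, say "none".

None — every constraint holds.

1. W - Q = 6 - 7 = -1  ✔
2. W = 6, V = 14; 6 ≤ 14  ✔
3. V = 14 lies in [13, 14]  ✔
4. W = 6 is even  ✔
5. U = 4 = 4 (first disjunct)  ✔
6. U * Q = 4 * 7 = 28  ✔
7. values 4 < 6 < 14  ✔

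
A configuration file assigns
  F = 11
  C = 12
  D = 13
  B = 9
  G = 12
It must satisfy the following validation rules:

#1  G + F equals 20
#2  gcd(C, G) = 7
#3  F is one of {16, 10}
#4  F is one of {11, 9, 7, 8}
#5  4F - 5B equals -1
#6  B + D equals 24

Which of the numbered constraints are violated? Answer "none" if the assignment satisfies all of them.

#1 G + F = 12 + 11 = 23, not 20 — fails.
#2 gcd(12, 12) = 12, not 7 — fails.
#3 F = 11 is not in {16, 10} — fails.
#4 F = 11 is in {11, 9, 7, 8} — holds.
#5 4F - 5B = 4(11) - 5(9) = -1 — holds.
#6 B + D = 9 + 13 = 22, not 24 — fails.

Constraints 1, 2, 3, 6 are violated.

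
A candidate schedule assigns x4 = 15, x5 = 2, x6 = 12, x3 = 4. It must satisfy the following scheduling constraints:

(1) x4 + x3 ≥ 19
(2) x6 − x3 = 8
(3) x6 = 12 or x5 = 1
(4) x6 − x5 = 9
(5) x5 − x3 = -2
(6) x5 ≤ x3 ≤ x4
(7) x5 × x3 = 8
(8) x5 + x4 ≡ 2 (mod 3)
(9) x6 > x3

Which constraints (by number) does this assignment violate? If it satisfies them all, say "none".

The assignment fails constraint 4.

(1) x4 + x3 = 15 + 4 = 19; 19 ≥ 19  holds
(2) x6 − x3 = 12 − 4 = 8  holds
(3) x6 = 12 = 12 (first disjunct)  holds
(4) x6 − x5 = 12 − 2 = 10, not 9  fails
(5) x5 − x3 = 2 − 4 = -2  holds
(6) values 2 ≤ 4 ≤ 15  holds
(7) x5 × x3 = 2 × 4 = 8  holds
(8) x5 + x4 = 17; 17 mod 3 = 2  holds
(9) x6 = 12, x3 = 4; 12 > 4  holds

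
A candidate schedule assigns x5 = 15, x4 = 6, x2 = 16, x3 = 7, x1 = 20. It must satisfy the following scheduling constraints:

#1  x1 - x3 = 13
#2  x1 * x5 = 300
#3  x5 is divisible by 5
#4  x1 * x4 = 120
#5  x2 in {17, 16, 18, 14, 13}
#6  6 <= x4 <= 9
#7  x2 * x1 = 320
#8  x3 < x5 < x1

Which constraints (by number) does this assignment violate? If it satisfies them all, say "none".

Yes — all constraints hold.

#1 x1 - x3 = 20 - 7 = 13  yes
#2 x1 * x5 = 20 * 15 = 300  yes
#3 15 / 5 = 3, so 5 divides 15  yes
#4 x1 * x4 = 20 * 6 = 120  yes
#5 x2 = 16 is in {17, 16, 18, 14, 13}  yes
#6 x4 = 6 lies in [6, 9]  yes
#7 x2 * x1 = 16 * 20 = 320  yes
#8 values 7 < 15 < 20  yes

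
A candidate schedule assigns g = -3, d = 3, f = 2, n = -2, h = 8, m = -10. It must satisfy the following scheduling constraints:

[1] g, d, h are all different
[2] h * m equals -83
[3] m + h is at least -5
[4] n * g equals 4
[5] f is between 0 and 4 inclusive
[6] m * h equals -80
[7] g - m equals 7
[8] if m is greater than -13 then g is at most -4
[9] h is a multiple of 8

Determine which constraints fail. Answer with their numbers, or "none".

[1] values -3, 3, 8 are pairwise distinct — OK.
[2] h * m = 8 * (-10) = -80, not -83 — violated.
[3] m + h = -10 + 8 = -2; -2 ≥ -5 — OK.
[4] n * g = -2 * (-3) = 6, not 4 — violated.
[5] f = 2 lies in [0, 4] — OK.
[6] m * h = -10 * 8 = -80 — OK.
[7] g - m = -3 - (-10) = 7 — OK.
[8] m = -10 > -13, so we need g ≤ -4; but g = -3 > -4 — violated.
[9] 8 / 8 = 1, so 8 divides 8 — OK.

Constraints 2, 4, and 8 do not hold.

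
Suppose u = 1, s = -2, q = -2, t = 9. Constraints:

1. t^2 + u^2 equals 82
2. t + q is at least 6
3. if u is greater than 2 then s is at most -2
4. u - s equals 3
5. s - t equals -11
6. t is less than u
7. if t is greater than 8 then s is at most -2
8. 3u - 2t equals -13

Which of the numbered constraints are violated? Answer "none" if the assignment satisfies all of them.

No — constraints 6, 8 are not satisfied.

1. t^2 + u^2 = 9^2 + 1^2 = 81 + 1 = 82  ✔
2. t + q = 9 + (-2) = 7; 7 ≥ 6  ✔
3. u = 1, not > 2; antecedent false, conditional vacuously true  ✔
4. u - s = 1 - (-2) = 3  ✔
5. s - t = -2 - 9 = -11  ✔
6. t = 9, u = 1; 9 ≥ 1 (want <)  ✘
7. t = 9 > 8, so we need s ≤ -2; s = -2 ≤ -2  ✔
8. 3u - 2t = 3(1) - 2(9) = -15, not -13  ✘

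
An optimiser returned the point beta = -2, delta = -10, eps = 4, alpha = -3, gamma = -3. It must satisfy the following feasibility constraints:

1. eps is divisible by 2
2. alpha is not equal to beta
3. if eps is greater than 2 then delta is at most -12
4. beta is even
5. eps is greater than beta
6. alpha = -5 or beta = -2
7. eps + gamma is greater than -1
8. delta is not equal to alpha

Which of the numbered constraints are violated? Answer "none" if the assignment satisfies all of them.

Violated: 3.

1. 4 / 2 = 2, so 2 divides 4  true
2. alpha = -3, beta = -2; distinct  true
3. eps = 4 > 2, so we need delta ≤ -12; but delta = -10 > -12  false
4. beta = -2 is even  true
5. eps = 4, beta = -2; 4 > -2  true
6. alpha = -3 ≠ -5, but beta = -2 = -2 (second disjunct)  true
7. eps + gamma = 4 + (-3) = 1; 1 > -1  true
8. delta = -10, alpha = -3; distinct  true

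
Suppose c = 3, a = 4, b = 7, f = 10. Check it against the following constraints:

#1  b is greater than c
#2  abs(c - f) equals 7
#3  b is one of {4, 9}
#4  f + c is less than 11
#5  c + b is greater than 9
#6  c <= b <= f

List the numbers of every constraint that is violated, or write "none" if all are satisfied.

Violated: 3, 4.

#1 b = 7, c = 3; 7 > 3 — satisfied.
#2 abs(3 - 10) = 7 — satisfied.
#3 b = 7 is not in {4, 9} — violated.
#4 f + c = 10 + 3 = 13; 13 ≥ 11, bound 11 not met — violated.
#5 c + b = 3 + 7 = 10; 10 > 9 — satisfied.
#6 values 3 <= 7 <= 10 — satisfied.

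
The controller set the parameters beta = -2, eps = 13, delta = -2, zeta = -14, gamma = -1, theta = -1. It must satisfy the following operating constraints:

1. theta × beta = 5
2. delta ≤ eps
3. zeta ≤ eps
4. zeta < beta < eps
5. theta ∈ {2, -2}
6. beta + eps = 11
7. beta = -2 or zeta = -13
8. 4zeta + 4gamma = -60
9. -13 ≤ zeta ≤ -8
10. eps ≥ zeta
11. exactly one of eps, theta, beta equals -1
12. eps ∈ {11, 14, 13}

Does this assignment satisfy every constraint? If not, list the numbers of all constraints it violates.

1. theta × beta = -1 × (-2) = 2, not 5  FAIL
2. delta = -2, eps = 13; -2 ≤ 13  OK
3. zeta = -14, eps = 13; -14 ≤ 13  OK
4. values -14 < -2 < 13  OK
5. theta = -1 is not in {2, -2}  FAIL
6. beta + eps = -2 + 13 = 11  OK
7. beta = -2 = -2 (first disjunct)  OK
8. 4zeta + 4gamma = 4(-14) + 4(-1) = -60  OK
9. zeta = -14 is outside [-13, -8]  FAIL
10. eps = 13, zeta = -14; 13 ≥ -14  OK
11. eps=13, theta=-1, beta=-2; 1 of them equals -1  OK
12. eps = 13 is in {11, 14, 13}  OK

Constraints 1, 5, and 9 do not hold.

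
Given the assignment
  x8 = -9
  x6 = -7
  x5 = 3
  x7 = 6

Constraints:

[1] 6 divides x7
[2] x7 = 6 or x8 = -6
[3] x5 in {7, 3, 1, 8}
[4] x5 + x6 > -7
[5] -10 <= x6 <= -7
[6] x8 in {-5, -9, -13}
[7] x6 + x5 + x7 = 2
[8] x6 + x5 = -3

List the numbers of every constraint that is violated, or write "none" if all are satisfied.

[1] 6 / 6 = 1, so 6 divides 6  true
[2] x7 = 6 = 6 (first disjunct)  true
[3] x5 = 3 is in {7, 3, 1, 8}  true
[4] x5 + x6 = 3 + (-7) = -4; -4 > -7  true
[5] x6 = -7 lies in [-10, -7]  true
[6] x8 = -9 is in {-5, -9, -13}  true
[7] x6 + x5 + x7 = -7 + 3 + 6 = 2  true
[8] x6 + x5 = -7 + 3 = -4, not -3  false

The assignment fails constraint 8.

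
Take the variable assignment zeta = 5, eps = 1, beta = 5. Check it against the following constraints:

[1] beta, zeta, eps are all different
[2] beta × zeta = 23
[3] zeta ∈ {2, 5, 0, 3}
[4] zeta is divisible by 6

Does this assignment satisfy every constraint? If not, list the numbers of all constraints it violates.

[1] beta = zeta = 5, not all different — violated.
[2] beta × zeta = 5 × 5 = 25, not 23 — violated.
[3] zeta = 5 is in {2, 5, 0, 3} — OK.
[4] 5 = 6×0 + 5, so 6 does not divide 5 — violated.

Constraints 1, 2, 4 do not hold.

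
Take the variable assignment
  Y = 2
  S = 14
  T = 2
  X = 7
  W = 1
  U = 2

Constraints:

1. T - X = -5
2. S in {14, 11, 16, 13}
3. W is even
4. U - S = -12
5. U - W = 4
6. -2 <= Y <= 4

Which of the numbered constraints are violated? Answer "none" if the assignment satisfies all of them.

Constraints 3 and 5 do not hold.

1. T - X = 2 - 7 = -5  OK
2. S = 14 is in {14, 11, 16, 13}  OK
3. W = 1 is odd  FAIL
4. U - S = 2 - 14 = -12  OK
5. U - W = 2 - 1 = 1, not 4  FAIL
6. Y = 2 lies in [-2, 4]  OK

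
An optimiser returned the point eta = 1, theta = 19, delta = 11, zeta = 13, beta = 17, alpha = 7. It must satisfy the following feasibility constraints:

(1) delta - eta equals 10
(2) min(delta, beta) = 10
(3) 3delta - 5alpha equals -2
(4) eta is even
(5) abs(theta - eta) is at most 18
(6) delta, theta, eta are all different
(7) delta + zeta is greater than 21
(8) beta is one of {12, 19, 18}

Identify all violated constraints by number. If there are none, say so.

The assignment fails constraints 2, 4, 8.

(1) delta - eta = 11 - 1 = 10 — satisfied.
(2) min(11, 17) = 11, not 10 — violated.
(3) 3delta - 5alpha = 3(11) - 5(7) = -2 — satisfied.
(4) eta = 1 is odd — violated.
(5) abs(19 - 1) = 18; 18 ≤ 18 — satisfied.
(6) values 11, 19, 1 are pairwise distinct — satisfied.
(7) delta + zeta = 11 + 13 = 24; 24 > 21 — satisfied.
(8) beta = 17 is not in {12, 19, 18} — violated.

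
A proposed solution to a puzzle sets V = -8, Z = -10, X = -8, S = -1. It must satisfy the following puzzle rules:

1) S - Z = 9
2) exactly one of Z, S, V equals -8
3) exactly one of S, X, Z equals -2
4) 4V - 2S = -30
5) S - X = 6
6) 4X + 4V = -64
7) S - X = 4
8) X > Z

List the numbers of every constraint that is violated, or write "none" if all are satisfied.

The assignment fails constraints 3, 5, and 7.

1) S - Z = -1 - (-10) = 9  holds
2) Z=-10, S=-1, V=-8; 1 of them equals -8  holds
3) S=-1, X=-8, Z=-10; 0 of them equal -2, not exactly one  fails
4) 4V - 2S = 4(-8) - 2(-1) = -30  holds
5) S - X = -1 - (-8) = 7, not 6  fails
6) 4X + 4V = 4(-8) + 4(-8) = -64  holds
7) S - X = -1 - (-8) = 7, not 4  fails
8) X = -8, Z = -10; -8 > -10  holds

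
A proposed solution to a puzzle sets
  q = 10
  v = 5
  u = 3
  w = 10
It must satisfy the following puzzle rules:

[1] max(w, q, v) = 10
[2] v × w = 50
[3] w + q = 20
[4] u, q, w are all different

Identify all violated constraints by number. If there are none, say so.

[1] max(10, 10, 5) = 10 — satisfied.
[2] v × w = 5 × 10 = 50 — satisfied.
[3] w + q = 10 + 10 = 20 — satisfied.
[4] q = w = 10, not all different — violated.

Constraint 4 is violated.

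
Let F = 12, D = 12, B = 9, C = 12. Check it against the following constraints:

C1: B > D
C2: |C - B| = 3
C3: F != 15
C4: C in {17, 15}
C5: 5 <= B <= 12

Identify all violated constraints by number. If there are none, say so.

C1: B = 9, D = 12; 9 ≤ 12 (want >) — fails.
C2: |12 - 9| = 3 — holds.
C3: F = 12, and 12 ≠ 15 — holds.
C4: C = 12 is not in {17, 15} — fails.
C5: B = 9 lies in [5, 12] — holds.

Violated: 1, 4.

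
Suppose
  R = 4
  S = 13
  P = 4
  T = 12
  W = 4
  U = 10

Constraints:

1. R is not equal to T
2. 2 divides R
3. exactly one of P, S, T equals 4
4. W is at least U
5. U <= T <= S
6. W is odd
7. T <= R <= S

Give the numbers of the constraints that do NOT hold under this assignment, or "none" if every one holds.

1. R = 4, T = 12; distinct — satisfied.
2. 4 / 2 = 2, so 2 divides 4 — satisfied.
3. P=4, S=13, T=12; 1 of them equals 4 — satisfied.
4. W = 4, U = 10; 4 < 10 (want ≥) — violated.
5. values 10 <= 12 <= 13 — satisfied.
6. W = 4 is even — violated.
7. values 12, 4, 13; T = 12 is not <= R = 4 — violated.

No — constraints 4, 6, 7 are not satisfied.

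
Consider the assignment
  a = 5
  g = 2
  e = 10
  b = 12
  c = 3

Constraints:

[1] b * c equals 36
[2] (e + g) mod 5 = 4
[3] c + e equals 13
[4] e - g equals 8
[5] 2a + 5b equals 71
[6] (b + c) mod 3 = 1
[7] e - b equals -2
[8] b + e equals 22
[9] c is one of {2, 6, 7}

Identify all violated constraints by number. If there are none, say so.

[1] b * c = 12 * 3 = 36  ✓
[2] e + g = 12; 12 mod 5 = 2, not 4  ✗
[3] c + e = 3 + 10 = 13  ✓
[4] e - g = 10 - 2 = 8  ✓
[5] 2a + 5b = 2(5) + 5(12) = 70, not 71  ✗
[6] b + c = 15; 15 mod 3 = 0, not 1  ✗
[7] e - b = 10 - 12 = -2  ✓
[8] b + e = 12 + 10 = 22  ✓
[9] c = 3 is not in {2, 6, 7}  ✗

The assignment fails constraints 2, 5, 6, and 9.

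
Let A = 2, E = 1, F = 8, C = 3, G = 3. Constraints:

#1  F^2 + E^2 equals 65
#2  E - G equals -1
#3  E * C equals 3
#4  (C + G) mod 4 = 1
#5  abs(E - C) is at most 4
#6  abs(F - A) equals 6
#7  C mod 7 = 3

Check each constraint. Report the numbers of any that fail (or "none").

The assignment fails constraints 2, 4.

#1 F^2 + E^2 = 8^2 + 1^2 = 64 + 1 = 65  holds
#2 E - G = 1 - 3 = -2, not -1  fails
#3 E * C = 1 * 3 = 3  holds
#4 C + G = 6; 6 mod 4 = 2, not 1  fails
#5 abs(1 - 3) = 2; 2 ≤ 4  holds
#6 abs(8 - 2) = 6  holds
#7 3 mod 7 = 3  holds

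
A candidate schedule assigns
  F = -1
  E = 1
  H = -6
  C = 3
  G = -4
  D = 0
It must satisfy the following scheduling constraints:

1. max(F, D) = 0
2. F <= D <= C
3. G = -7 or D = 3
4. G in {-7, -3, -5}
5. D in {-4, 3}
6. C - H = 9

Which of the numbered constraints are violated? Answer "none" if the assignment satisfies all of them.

Constraints 3, 4, 5 do not hold.

1. max(-1, 0) = 0  ✓
2. values -1 <= 0 <= 3  ✓
3. G = -4 ≠ -7 and D = 0 ≠ 3; both disjuncts false  ✗
4. G = -4 is not in {-7, -3, -5}  ✗
5. D = 0 is not in {-4, 3}  ✗
6. C - H = 3 - (-6) = 9  ✓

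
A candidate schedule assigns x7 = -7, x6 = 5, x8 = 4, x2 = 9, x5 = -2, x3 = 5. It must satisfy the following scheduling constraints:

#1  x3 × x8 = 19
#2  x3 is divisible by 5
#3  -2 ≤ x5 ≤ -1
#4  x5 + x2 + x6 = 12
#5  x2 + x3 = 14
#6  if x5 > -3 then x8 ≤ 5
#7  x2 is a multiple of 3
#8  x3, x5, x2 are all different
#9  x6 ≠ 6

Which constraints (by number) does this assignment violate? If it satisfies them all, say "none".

#1 x3 × x8 = 5 × 4 = 20, not 19  FAIL
#2 5 / 5 = 1, so 5 divides 5  OK
#3 x5 = -2 lies in [-2, -1]  OK
#4 x5 + x2 + x6 = -2 + 9 + 5 = 12  OK
#5 x2 + x3 = 9 + 5 = 14  OK
#6 x5 = -2 > -3, so we need x8 ≤ 5; x8 = 4 ≤ 5  OK
#7 9 / 3 = 3, so 3 divides 9  OK
#8 values 5, -2, 9 are pairwise distinct  OK
#9 x6 = 5, and 5 ≠ 6  OK

Constraint 1 does not hold.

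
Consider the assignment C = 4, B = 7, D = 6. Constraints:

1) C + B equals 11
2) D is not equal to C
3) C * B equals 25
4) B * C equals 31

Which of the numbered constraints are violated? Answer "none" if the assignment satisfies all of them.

Constraints 3 and 4 are violated.

1) C + B = 4 + 7 = 11 — holds.
2) D = 6, C = 4; distinct — holds.
3) C * B = 4 * 7 = 28, not 25 — does not hold.
4) B * C = 7 * 4 = 28, not 31 — does not hold.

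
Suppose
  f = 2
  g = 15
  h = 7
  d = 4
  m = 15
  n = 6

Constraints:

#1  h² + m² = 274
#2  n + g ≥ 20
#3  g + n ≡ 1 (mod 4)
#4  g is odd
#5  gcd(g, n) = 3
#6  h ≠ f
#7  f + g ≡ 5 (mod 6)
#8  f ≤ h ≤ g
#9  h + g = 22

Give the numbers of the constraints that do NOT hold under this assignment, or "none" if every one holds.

No violations.

#1 h² + m² = 7² + 15² = 49 + 225 = 274 — holds.
#2 n + g = 6 + 15 = 21; 21 ≥ 20 — holds.
#3 g + n = 21; 21 mod 4 = 1 — holds.
#4 g = 15 is odd — holds.
#5 gcd(15, 6) = 3 — holds.
#6 h = 7, f = 2; distinct — holds.
#7 f + g = 17; 17 mod 6 = 5 — holds.
#8 values 2 ≤ 7 ≤ 15 — holds.
#9 h + g = 7 + 15 = 22 — holds.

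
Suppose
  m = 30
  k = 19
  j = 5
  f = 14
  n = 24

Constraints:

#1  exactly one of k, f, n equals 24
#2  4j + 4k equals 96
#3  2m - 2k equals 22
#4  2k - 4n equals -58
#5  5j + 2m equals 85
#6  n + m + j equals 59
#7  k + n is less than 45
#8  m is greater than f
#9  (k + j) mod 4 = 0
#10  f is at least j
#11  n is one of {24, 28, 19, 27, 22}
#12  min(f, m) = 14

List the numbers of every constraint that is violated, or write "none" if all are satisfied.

All constraints are satisfied.

#1 k=19, f=14, n=24; 1 of them equals 24 — holds.
#2 4j + 4k = 4(5) + 4(19) = 96 — holds.
#3 2m - 2k = 2(30) - 2(19) = 22 — holds.
#4 2k - 4n = 2(19) - 4(24) = -58 — holds.
#5 5j + 2m = 5(5) + 2(30) = 85 — holds.
#6 n + m + j = 24 + 30 + 5 = 59 — holds.
#7 k + n = 19 + 24 = 43; 43 < 45 — holds.
#8 m = 30, f = 14; 30 > 14 — holds.
#9 k + j = 24; 24 mod 4 = 0 — holds.
#10 f = 14, j = 5; 14 ≥ 5 — holds.
#11 n = 24 is in {24, 28, 19, 27, 22} — holds.
#12 min(14, 30) = 14 — holds.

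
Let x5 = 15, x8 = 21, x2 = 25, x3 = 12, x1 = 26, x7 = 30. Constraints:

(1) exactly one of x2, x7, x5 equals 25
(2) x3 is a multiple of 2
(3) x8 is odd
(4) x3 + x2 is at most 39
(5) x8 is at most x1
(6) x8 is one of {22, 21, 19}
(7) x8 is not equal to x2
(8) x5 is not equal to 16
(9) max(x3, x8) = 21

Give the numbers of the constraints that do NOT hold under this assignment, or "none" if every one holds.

(1) x2=25, x7=30, x5=15; 1 of them equals 25 — satisfied.
(2) 12 / 2 = 6, so 2 divides 12 — satisfied.
(3) x8 = 21 is odd — satisfied.
(4) x3 + x2 = 12 + 25 = 37; 37 ≤ 39 — satisfied.
(5) x8 = 21, x1 = 26; 21 ≤ 26 — satisfied.
(6) x8 = 21 is in {22, 21, 19} — satisfied.
(7) x8 = 21, x2 = 25; distinct — satisfied.
(8) x5 = 15, and 15 ≠ 16 — satisfied.
(9) max(12, 21) = 21 — satisfied.

All constraints are satisfied.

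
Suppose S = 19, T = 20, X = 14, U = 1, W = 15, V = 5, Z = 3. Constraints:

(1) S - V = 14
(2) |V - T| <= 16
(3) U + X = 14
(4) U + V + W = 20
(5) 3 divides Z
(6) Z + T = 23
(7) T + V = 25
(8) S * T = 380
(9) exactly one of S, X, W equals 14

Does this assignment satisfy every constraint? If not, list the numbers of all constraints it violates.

Violated: 3 and 4.

(1) S - V = 19 - 5 = 14 — satisfied.
(2) |5 - 20| = 15; 15 ≤ 16 — satisfied.
(3) U + X = 1 + 14 = 15, not 14 — violated.
(4) U + V + W = 1 + 5 + 15 = 21, not 20 — violated.
(5) 3 / 3 = 1, so 3 divides 3 — satisfied.
(6) Z + T = 3 + 20 = 23 — satisfied.
(7) T + V = 20 + 5 = 25 — satisfied.
(8) S * T = 19 * 20 = 380 — satisfied.
(9) S=19, X=14, W=15; 1 of them equals 14 — satisfied.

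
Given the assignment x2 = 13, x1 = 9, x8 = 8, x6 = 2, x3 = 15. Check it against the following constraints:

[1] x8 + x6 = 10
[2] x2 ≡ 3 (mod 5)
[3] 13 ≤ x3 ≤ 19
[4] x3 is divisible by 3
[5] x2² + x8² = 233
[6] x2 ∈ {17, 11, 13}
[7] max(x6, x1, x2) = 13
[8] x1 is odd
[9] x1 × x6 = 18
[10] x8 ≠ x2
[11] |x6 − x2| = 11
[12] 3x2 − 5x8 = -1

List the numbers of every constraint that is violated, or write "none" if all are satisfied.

None — every constraint holds.

[1] x8 + x6 = 8 + 2 = 10 — satisfied.
[2] 13 mod 5 = 3 — satisfied.
[3] x3 = 15 lies in [13, 19] — satisfied.
[4] 15 / 3 = 5, so 3 divides 15 — satisfied.
[5] x2² + x8² = 13² + 8² = 169 + 64 = 233 — satisfied.
[6] x2 = 13 is in {17, 11, 13} — satisfied.
[7] max(2, 9, 13) = 13 — satisfied.
[8] x1 = 9 is odd — satisfied.
[9] x1 × x6 = 9 × 2 = 18 — satisfied.
[10] x8 = 8, x2 = 13; distinct — satisfied.
[11] |2 − 13| = 11 — satisfied.
[12] 3x2 − 5x8 = 3(13) − 5(8) = -1 — satisfied.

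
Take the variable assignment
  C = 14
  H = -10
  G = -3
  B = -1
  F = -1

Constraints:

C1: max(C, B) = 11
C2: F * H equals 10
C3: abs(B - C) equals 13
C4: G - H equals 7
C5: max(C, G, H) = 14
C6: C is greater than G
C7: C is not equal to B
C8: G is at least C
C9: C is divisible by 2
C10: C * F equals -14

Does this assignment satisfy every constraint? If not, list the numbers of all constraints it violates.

C1: max(14, -1) = 14, not 11  false
C2: F * H = -1 * (-10) = 10  true
C3: abs(-1 - 14) = 15, not 13  false
C4: G - H = -3 - (-10) = 7  true
C5: max(14, -3, -10) = 14  true
C6: C = 14, G = -3; 14 > -3  true
C7: C = 14, B = -1; distinct  true
C8: G = -3, C = 14; -3 < 14 (want ≥)  false
C9: 14 / 2 = 7, so 2 divides 14  true
C10: C * F = 14 * (-1) = -14  true

The assignment fails constraints 1, 3, and 8.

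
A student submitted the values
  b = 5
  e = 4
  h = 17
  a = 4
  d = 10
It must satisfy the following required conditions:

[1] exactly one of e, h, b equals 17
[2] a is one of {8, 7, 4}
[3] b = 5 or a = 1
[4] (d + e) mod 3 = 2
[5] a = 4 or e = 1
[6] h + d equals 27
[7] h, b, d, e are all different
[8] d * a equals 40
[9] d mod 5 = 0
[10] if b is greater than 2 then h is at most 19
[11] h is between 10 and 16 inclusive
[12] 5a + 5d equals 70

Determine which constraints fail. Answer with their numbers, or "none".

[1] e=4, h=17, b=5; 1 of them equals 17  true
[2] a = 4 is in {8, 7, 4}  true
[3] b = 5 = 5 (first disjunct)  true
[4] d + e = 14; 14 mod 3 = 2  true
[5] a = 4 = 4 (first disjunct)  true
[6] h + d = 17 + 10 = 27  true
[7] values 17, 5, 10, 4 are pairwise distinct  true
[8] d * a = 10 * 4 = 40  true
[9] 10 mod 5 = 0  true
[10] b = 5 > 2, so we need h ≤ 19; h = 17 ≤ 19  true
[11] h = 17 is outside [10, 16]  false
[12] 5a + 5d = 5(4) + 5(10) = 70  true

No — constraint 11 is not satisfied.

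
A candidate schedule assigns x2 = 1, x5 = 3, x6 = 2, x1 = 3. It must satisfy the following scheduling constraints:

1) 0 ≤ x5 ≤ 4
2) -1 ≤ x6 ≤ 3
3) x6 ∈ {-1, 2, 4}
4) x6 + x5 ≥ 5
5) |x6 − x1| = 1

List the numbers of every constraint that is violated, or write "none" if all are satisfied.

None — every constraint holds.

1) x5 = 3 lies in [0, 4]  OK
2) x6 = 2 lies in [-1, 3]  OK
3) x6 = 2 is in {-1, 2, 4}  OK
4) x6 + x5 = 2 + 3 = 5; 5 ≥ 5  OK
5) |2 − 3| = 1  OK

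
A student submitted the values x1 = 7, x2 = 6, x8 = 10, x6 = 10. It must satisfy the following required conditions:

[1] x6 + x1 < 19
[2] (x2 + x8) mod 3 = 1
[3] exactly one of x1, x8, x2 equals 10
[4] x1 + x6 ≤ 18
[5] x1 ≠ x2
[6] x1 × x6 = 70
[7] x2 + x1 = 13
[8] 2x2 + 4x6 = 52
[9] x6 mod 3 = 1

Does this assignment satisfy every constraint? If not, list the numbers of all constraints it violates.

No violations.

[1] x6 + x1 = 10 + 7 = 17; 17 < 19 — satisfied.
[2] x2 + x8 = 16; 16 mod 3 = 1 — satisfied.
[3] x1=7, x8=10, x2=6; 1 of them equals 10 — satisfied.
[4] x1 + x6 = 7 + 10 = 17; 17 ≤ 18 — satisfied.
[5] x1 = 7, x2 = 6; distinct — satisfied.
[6] x1 × x6 = 7 × 10 = 70 — satisfied.
[7] x2 + x1 = 6 + 7 = 13 — satisfied.
[8] 2x2 + 4x6 = 2(6) + 4(10) = 52 — satisfied.
[9] 10 mod 3 = 1 — satisfied.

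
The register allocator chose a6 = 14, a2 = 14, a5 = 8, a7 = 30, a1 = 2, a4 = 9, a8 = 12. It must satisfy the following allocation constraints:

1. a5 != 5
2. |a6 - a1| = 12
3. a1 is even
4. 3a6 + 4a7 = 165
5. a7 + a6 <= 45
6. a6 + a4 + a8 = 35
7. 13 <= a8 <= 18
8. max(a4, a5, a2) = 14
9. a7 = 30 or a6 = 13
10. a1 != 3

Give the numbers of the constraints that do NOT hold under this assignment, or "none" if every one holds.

1. a5 = 8, and 8 ≠ 5  ✔
2. |14 - 2| = 12  ✔
3. a1 = 2 is even  ✔
4. 3a6 + 4a7 = 3(14) + 4(30) = 162, not 165  ✘
5. a7 + a6 = 30 + 14 = 44; 44 ≤ 45  ✔
6. a6 + a4 + a8 = 14 + 9 + 12 = 35  ✔
7. a8 = 12 is outside [13, 18]  ✘
8. max(9, 8, 14) = 14  ✔
9. a7 = 30 = 30 (first disjunct)  ✔
10. a1 = 2, and 2 ≠ 3  ✔

Constraints 4 and 7 do not hold.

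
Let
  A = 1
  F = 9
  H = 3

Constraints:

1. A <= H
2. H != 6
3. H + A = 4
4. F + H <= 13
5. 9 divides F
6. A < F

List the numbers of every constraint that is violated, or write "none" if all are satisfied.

1. A = 1, H = 3; 1 ≤ 3 — satisfied.
2. H = 3, and 3 ≠ 6 — satisfied.
3. H + A = 3 + 1 = 4 — satisfied.
4. F + H = 9 + 3 = 12; 12 ≤ 13 — satisfied.
5. 9 / 9 = 1, so 9 divides 9 — satisfied.
6. A = 1, F = 9; 1 < 9 — satisfied.

None — every constraint holds.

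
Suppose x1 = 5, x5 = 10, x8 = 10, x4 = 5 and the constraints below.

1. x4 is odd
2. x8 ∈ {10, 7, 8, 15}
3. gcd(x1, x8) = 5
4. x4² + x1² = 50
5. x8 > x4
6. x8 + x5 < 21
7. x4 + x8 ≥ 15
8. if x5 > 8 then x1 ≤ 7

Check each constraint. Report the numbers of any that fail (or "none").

1. x4 = 5 is odd  holds
2. x8 = 10 is in {10, 7, 8, 15}  holds
3. gcd(5, 10) = 5  holds
4. x4² + x1² = 5² + 5² = 25 + 25 = 50  holds
5. x8 = 10, x4 = 5; 10 > 5  holds
6. x8 + x5 = 10 + 10 = 20; 20 < 21  holds
7. x4 + x8 = 5 + 10 = 15; 15 ≥ 15  holds
8. x5 = 10 > 8, so we need x1 ≤ 7; x1 = 5 ≤ 7  holds

The assignment satisfies every constraint.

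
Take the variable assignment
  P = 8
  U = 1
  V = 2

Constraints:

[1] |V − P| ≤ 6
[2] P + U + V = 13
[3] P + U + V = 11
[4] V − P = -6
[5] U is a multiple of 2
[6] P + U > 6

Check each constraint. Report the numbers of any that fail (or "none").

Constraints 2, 5 do not hold.

[1] |2 − 8| = 6; 6 ≤ 6 — satisfied.
[2] P + U + V = 8 + 1 + 2 = 11, not 13 — violated.
[3] P + U + V = 8 + 1 + 2 = 11 — satisfied.
[4] V − P = 2 − 8 = -6 — satisfied.
[5] 1 = 2×0 + 1, so 2 does not divide 1 — violated.
[6] P + U = 8 + 1 = 9; 9 > 6 — satisfied.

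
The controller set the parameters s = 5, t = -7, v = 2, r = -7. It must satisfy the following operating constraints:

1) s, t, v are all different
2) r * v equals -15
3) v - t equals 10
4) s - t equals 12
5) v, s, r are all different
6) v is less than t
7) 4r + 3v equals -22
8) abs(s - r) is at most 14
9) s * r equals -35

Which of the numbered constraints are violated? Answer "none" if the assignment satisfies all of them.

The assignment fails constraints 2, 3, and 6.

1) values 5, -7, 2 are pairwise distinct — holds.
2) r * v = -7 * 2 = -14, not -15 — fails.
3) v - t = 2 - (-7) = 9, not 10 — fails.
4) s - t = 5 - (-7) = 12 — holds.
5) values 2, 5, -7 are pairwise distinct — holds.
6) v = 2, t = -7; 2 ≥ -7 (want <) — fails.
7) 4r + 3v = 4(-7) + 3(2) = -22 — holds.
8) abs(5 - (-7)) = 12; 12 ≤ 14 — holds.
9) s * r = 5 * (-7) = -35 — holds.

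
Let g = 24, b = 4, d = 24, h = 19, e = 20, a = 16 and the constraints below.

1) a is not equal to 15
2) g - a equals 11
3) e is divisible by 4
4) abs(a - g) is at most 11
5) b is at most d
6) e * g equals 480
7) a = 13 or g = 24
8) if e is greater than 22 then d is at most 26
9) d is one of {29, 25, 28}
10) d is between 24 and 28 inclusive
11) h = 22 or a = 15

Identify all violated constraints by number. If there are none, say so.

1) a = 16, and 16 ≠ 15  holds
2) g - a = 24 - 16 = 8, not 11  fails
3) 20 / 4 = 5, so 4 divides 20  holds
4) abs(16 - 24) = 8; 8 ≤ 11  holds
5) b = 4, d = 24; 4 ≤ 24  holds
6) e * g = 20 * 24 = 480  holds
7) a = 16 ≠ 13, but g = 24 = 24 (second disjunct)  holds
8) e = 20, not > 22; antecedent false, conditional vacuously true  holds
9) d = 24 is not in {29, 25, 28}  fails
10) d = 24 lies in [24, 28]  holds
11) h = 19 ≠ 22 and a = 16 ≠ 15; both disjuncts false  fails

Constraints 2, 9, and 11 are violated.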